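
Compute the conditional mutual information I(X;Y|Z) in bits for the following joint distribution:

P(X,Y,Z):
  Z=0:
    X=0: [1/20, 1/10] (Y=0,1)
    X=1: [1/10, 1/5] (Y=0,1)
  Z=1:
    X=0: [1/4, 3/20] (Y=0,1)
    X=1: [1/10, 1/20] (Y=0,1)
0.0006 bits

Conditional mutual information: I(X;Y|Z) = H(X|Z) + H(Y|Z) - H(X,Y|Z)

H(Z) = 0.9928
H(X,Z) = 1.8710 → H(X|Z) = 0.8782
H(Y,Z) = 1.9261 → H(Y|Z) = 0.9333
H(X,Y,Z) = 2.8037 → H(X,Y|Z) = 1.8109

I(X;Y|Z) = 0.8782 + 0.9333 - 1.8109 = 0.0006 bits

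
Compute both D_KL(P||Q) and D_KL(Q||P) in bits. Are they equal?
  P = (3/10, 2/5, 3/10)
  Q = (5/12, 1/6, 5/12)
D_KL(P||Q) = 0.2209, D_KL(Q||P) = 0.1844

KL divergence is not symmetric: D_KL(P||Q) ≠ D_KL(Q||P) in general.

D_KL(P||Q) = 0.2209 bits
D_KL(Q||P) = 0.1844 bits

No, they are not equal!

This asymmetry is why KL divergence is not a true distance metric.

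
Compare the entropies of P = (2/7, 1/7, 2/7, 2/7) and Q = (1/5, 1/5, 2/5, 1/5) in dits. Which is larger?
P

Computing entropies in dits:
H(P) = 0.5871
H(Q) = 0.5786

Distribution P has higher entropy.

Intuition: The distribution closer to uniform (more spread out) has higher entropy.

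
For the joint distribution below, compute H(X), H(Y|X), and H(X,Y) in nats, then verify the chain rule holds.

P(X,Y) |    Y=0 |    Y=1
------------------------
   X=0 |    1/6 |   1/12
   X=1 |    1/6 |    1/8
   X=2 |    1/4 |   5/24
H(X,Y) = 1.7376, H(X) = 1.0635, H(Y|X) = 0.6741 (all in nats)

Chain rule: H(X,Y) = H(X) + H(Y|X)

Left side — joint entropy directly:
H(X,Y) = -Σ p(x,y) log p(x,y) = 1.7376 nats

Right side — compute H(Y|X) from the conditional distributions:
P(X) = (1/4, 7/24, 11/24), so H(X) = 1.0635 nats
H(Y|X) = Σ_x P(X=x) · H(Y|X=x):
  P(Y|X=0) = (2/3, 1/3), H(Y|X=0) = 0.6365, weight P(X=0) = 1/4
  P(Y|X=1) = (4/7, 3/7), H(Y|X=1) = 0.6829, weight P(X=1) = 7/24
  P(Y|X=2) = (6/11, 5/11), H(Y|X=2) = 0.6890, weight P(X=2) = 11/24
H(Y|X) = 0.6741 nats

H(X) + H(Y|X) = 1.0635 + 0.6741 = 1.7376 nats

Both sides equal 1.7376 nats. ✓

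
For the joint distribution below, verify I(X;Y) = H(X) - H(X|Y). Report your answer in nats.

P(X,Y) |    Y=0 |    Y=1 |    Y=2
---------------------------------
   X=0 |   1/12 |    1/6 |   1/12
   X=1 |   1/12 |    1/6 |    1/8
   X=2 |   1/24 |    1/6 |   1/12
I(X;Y) = 0.0096 nats

Mutual information has multiple equivalent forms:
- I(X;Y) = H(X) - H(X|Y)
- I(X;Y) = H(Y) - H(Y|X)
- I(X;Y) = H(X) + H(Y) - H(X,Y)

Computing all quantities:
H(X) = 1.0934, H(Y) = 1.0327, H(X,Y) = 2.1165
H(X|Y) = 1.0838, H(Y|X) = 1.0231

Verification:
H(X) - H(X|Y) = 1.0934 - 1.0838 = 0.0096
H(Y) - H(Y|X) = 1.0327 - 1.0231 = 0.0096
H(X) + H(Y) - H(X,Y) = 1.0934 + 1.0327 - 2.1165 = 0.0096

All forms give I(X;Y) = 0.0096 nats. ✓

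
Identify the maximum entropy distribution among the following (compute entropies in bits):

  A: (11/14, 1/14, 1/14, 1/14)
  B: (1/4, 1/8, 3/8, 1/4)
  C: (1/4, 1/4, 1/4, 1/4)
C

For a discrete distribution over n outcomes, entropy is maximized by the uniform distribution.

Computing entropies:
H(A) = 1.0892 bits
H(B) = 1.9056 bits
H(C) = 2.0000 bits

The uniform distribution (where all probabilities equal 1/4) achieves the maximum entropy of log_2(4) = 2.0000 bits.

Distribution C has the highest entropy.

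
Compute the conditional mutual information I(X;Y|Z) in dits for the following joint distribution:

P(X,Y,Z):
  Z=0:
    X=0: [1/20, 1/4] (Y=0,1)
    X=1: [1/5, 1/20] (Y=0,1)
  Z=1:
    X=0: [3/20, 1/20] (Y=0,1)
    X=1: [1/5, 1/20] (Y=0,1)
0.0519 dits

Conditional mutual information: I(X;Y|Z) = H(X|Z) + H(Y|Z) - H(X,Y|Z)

H(Z) = 0.2989
H(X,Z) = 0.5977 → H(X|Z) = 0.2988
H(Y,Z) = 0.5670 → H(Y|Z) = 0.2681
H(X,Y,Z) = 0.8139 → H(X,Y|Z) = 0.5150

I(X;Y|Z) = 0.2988 + 0.2681 - 0.5150 = 0.0519 dits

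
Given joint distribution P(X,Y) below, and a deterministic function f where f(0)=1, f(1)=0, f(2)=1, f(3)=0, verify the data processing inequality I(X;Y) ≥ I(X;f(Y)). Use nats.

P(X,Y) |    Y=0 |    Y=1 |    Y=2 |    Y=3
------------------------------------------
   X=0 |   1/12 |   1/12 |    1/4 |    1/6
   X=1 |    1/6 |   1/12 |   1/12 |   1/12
I(X;Y) = 0.0580, I(X;f(Y)) = 0.0004, inequality holds: 0.0580 ≥ 0.0004

Data Processing Inequality: For any Markov chain X → Y → Z, we have I(X;Y) ≥ I(X;Z).

Here Z = f(Y) is a deterministic function of Y, forming X → Y → Z.

Original I(X;Y) = 0.0580 nats

After applying f:
P(X,Z) where Z=f(Y):
- P(X,Z=0) = P(X,Y=1) + P(X,Y=3)
- P(X,Z=1) = P(X,Y=0) + P(X,Y=2)

I(X;Z) = I(X;f(Y)) = 0.0004 nats

Verification: 0.0580 ≥ 0.0004 ✓

Information cannot be created by processing; the function f can only lose information about X.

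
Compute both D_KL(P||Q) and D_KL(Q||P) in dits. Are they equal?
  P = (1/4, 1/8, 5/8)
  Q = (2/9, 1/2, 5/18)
D_KL(P||Q) = 0.1576, D_KL(Q||P) = 0.1918

KL divergence is not symmetric: D_KL(P||Q) ≠ D_KL(Q||P) in general.

D_KL(P||Q) = 0.1576 dits
D_KL(Q||P) = 0.1918 dits

No, they are not equal!

This asymmetry is why KL divergence is not a true distance metric.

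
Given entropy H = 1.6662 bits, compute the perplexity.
3.1738

Perplexity is 2^H (or exp(H) for natural log).

H = 1.6662 bits
Perplexity = 2^1.6662 = 3.1738

Interpretation: The model's uncertainty is equivalent to choosing uniformly among 3.2 options.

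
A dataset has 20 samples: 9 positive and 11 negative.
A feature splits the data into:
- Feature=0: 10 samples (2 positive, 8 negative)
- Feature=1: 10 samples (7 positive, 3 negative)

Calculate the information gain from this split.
0.1912 bits

Information Gain = H(Y) - H(Y|Feature)

Before split:
P(positive) = 9/20 = 0.4500
H(Y) = 0.9928 bits

After split:
Feature=0: H = 0.7219 bits (weight = 10/20)
Feature=1: H = 0.8813 bits (weight = 10/20)
H(Y|Feature) = (10/20)×0.7219 + (10/20)×0.8813 = 0.8016 bits

Information Gain = 0.9928 - 0.8016 = 0.1912 bits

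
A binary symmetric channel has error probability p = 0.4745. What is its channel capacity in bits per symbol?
0.0019 bits

For a binary symmetric channel (BSC) with error probability p:
Capacity C = 1 - H(p) bits per symbol

where H(p) = -p log₂(p) - (1-p) log₂(1-p) is the binary entropy function.

H(0.4745) = 0.9981 bits
C = 1 - 0.9981 = 0.0019 bits per symbol

This means we can reliably transmit up to 0.0019 bits of information per channel use.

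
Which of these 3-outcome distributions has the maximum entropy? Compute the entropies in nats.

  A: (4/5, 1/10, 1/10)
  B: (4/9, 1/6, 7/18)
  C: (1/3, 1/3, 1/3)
C

For a discrete distribution over n outcomes, entropy is maximized by the uniform distribution.

Computing entropies:
H(A) = 0.6390 nats
H(B) = 1.0263 nats
H(C) = 1.0986 nats

The uniform distribution (where all probabilities equal 1/3) achieves the maximum entropy of log_e(3) = 1.0986 nats.

Distribution C has the highest entropy.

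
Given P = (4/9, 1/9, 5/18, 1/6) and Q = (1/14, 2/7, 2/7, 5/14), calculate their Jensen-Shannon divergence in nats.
0.1127 nats

Jensen-Shannon divergence is:
JSD(P||Q) = 0.5 × D_KL(P||M) + 0.5 × D_KL(Q||M)
where M = 0.5 × (P + Q) is the mixture distribution.

M = 0.5 × (4/9, 1/9, 5/18, 1/6) + 0.5 × (1/14, 2/7, 2/7, 5/14) = (0.257937, 0.198413, 0.281746, 0.261905)

D_KL(P||M) = 0.0981 nats
D_KL(Q||M) = 0.1272 nats

JSD(P||Q) = 0.5 × 0.0981 + 0.5 × 0.1272 = 0.1127 nats

Unlike KL divergence, JSD is symmetric and bounded: 0 ≤ JSD ≤ log(2).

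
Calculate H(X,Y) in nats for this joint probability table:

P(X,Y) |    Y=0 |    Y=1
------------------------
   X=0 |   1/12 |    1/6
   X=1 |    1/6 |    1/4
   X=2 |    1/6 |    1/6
1.7482 nats

Joint entropy is H(X,Y) = -Σ_{x,y} p(x,y) log p(x,y).

Summing over all non-zero entries:
H(X,Y) = -[1/12·log_e(1/12) + 1/6·log_e(1/6) + 1/6·log_e(1/6) + 1/4·log_e(1/4) + 1/6·log_e(1/6) + 1/6·log_e(1/6)]
H(X,Y) = 1.7482 nats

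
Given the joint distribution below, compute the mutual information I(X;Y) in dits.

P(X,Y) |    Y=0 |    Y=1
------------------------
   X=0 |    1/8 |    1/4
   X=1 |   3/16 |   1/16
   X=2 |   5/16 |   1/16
0.0492 dits

Mutual information: I(X;Y) = H(X) + H(Y) - H(X,Y)

Marginals:
P(X) = (3/8, 1/4, 3/8), H(X) = 0.4700 dits
P(Y) = (5/8, 3/8), H(Y) = 0.2873 dits

Joint entropy: H(X,Y) = 0.7081 dits

I(X;Y) = 0.4700 + 0.2873 - 0.7081 = 0.0492 dits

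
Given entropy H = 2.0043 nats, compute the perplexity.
7.4209

Perplexity is e^H (or exp(H) for natural log).

H = 2.0043 nats
Perplexity = e^2.0043 = 7.4209

Interpretation: The model's uncertainty is equivalent to choosing uniformly among 7.4 options.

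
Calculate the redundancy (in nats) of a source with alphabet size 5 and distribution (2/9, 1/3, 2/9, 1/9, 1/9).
0.0865 nats

Redundancy measures how far a source is from maximum entropy:
R = H_max - H(X)

Maximum entropy for 5 symbols: H_max = log_e(5) = 1.6094 nats
Actual entropy: H(X) = 1.5230 nats
Redundancy: R = 1.6094 - 1.5230 = 0.0865 nats

This redundancy represents potential for compression: the source could be compressed by 0.0865 nats per symbol.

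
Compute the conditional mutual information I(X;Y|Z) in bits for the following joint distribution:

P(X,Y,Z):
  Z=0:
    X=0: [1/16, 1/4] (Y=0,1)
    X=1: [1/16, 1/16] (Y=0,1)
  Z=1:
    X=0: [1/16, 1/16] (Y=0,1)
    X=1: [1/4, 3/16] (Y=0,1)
0.0285 bits

Conditional mutual information: I(X;Y|Z) = H(X|Z) + H(Y|Z) - H(X,Y|Z)

H(Z) = 0.9887
H(X,Z) = 1.7962 → H(X|Z) = 0.8075
H(Y,Z) = 1.9238 → H(Y|Z) = 0.9351
H(X,Y,Z) = 2.7028 → H(X,Y|Z) = 1.7141

I(X;Y|Z) = 0.8075 + 0.9351 - 1.7141 = 0.0285 bits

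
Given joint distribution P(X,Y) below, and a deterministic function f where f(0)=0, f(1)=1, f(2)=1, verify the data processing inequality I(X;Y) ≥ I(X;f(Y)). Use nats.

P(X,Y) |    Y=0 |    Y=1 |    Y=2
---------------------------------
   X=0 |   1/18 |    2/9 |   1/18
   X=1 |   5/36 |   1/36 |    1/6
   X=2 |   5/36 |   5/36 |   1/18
I(X;Y) = 0.1513, I(X;f(Y)) = 0.0335, inequality holds: 0.1513 ≥ 0.0335

Data Processing Inequality: For any Markov chain X → Y → Z, we have I(X;Y) ≥ I(X;Z).

Here Z = f(Y) is a deterministic function of Y, forming X → Y → Z.

Original I(X;Y) = 0.1513 nats

After applying f:
P(X,Z) where Z=f(Y):
- P(X,Z=0) = P(X,Y=0)
- P(X,Z=1) = P(X,Y=1) + P(X,Y=2)

I(X;Z) = I(X;f(Y)) = 0.0335 nats

Verification: 0.1513 ≥ 0.0335 ✓

Information cannot be created by processing; the function f can only lose information about X.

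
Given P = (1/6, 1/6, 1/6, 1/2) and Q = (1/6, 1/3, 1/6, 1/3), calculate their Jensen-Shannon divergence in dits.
0.0098 dits

Jensen-Shannon divergence is:
JSD(P||Q) = 0.5 × D_KL(P||M) + 0.5 × D_KL(Q||M)
where M = 0.5 × (P + Q) is the mixture distribution.

M = 0.5 × (1/6, 1/6, 1/6, 1/2) + 0.5 × (1/6, 1/3, 1/6, 1/3) = (1/6, 1/4, 1/6, 5/12)

D_KL(P||M) = 0.0102 dits
D_KL(Q||M) = 0.0093 dits

JSD(P||Q) = 0.5 × 0.0102 + 0.5 × 0.0093 = 0.0098 dits

Unlike KL divergence, JSD is symmetric and bounded: 0 ≤ JSD ≤ log(2).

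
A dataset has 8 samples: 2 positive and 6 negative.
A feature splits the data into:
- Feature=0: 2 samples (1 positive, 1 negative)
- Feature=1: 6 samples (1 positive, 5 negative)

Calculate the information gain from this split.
0.0738 bits

Information Gain = H(Y) - H(Y|Feature)

Before split:
P(positive) = 2/8 = 0.2500
H(Y) = 0.8113 bits

After split:
Feature=0: H = 1.0000 bits (weight = 2/8)
Feature=1: H = 0.6500 bits (weight = 6/8)
H(Y|Feature) = (2/8)×1.0000 + (6/8)×0.6500 = 0.7375 bits

Information Gain = 0.8113 - 0.7375 = 0.0738 bits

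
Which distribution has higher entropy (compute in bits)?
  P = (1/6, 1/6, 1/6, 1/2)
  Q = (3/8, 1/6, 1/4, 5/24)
Q

Computing entropies in bits:
H(P) = 1.7925
H(Q) = 1.9329

Distribution Q has higher entropy.

Intuition: The distribution closer to uniform (more spread out) has higher entropy.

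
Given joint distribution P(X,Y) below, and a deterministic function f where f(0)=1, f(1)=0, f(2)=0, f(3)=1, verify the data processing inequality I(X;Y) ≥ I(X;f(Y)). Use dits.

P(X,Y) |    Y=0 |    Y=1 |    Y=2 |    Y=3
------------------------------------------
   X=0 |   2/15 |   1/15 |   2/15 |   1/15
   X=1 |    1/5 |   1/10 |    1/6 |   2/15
I(X;Y) = 0.0014, I(X;f(Y)) = 0.0006, inequality holds: 0.0014 ≥ 0.0006

Data Processing Inequality: For any Markov chain X → Y → Z, we have I(X;Y) ≥ I(X;Z).

Here Z = f(Y) is a deterministic function of Y, forming X → Y → Z.

Original I(X;Y) = 0.0014 dits

After applying f:
P(X,Z) where Z=f(Y):
- P(X,Z=0) = P(X,Y=1) + P(X,Y=2)
- P(X,Z=1) = P(X,Y=0) + P(X,Y=3)

I(X;Z) = I(X;f(Y)) = 0.0006 dits

Verification: 0.0014 ≥ 0.0006 ✓

Information cannot be created by processing; the function f can only lose information about X.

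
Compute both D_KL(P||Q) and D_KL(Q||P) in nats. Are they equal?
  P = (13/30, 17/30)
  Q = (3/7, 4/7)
D_KL(P||Q) = 0.0000, D_KL(Q||P) = 0.0000

KL divergence is not symmetric: D_KL(P||Q) ≠ D_KL(Q||P) in general.

D_KL(P||Q) = 0.0000 nats
D_KL(Q||P) = 0.0000 nats

In this case they happen to be equal (to 4 decimal places).

This asymmetry is why KL divergence is not a true distance metric.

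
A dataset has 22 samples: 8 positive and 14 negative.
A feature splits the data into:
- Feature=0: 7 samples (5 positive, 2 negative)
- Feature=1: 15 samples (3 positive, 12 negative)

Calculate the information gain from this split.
0.1788 bits

Information Gain = H(Y) - H(Y|Feature)

Before split:
P(positive) = 8/22 = 0.3636
H(Y) = 0.9457 bits

After split:
Feature=0: H = 0.8631 bits (weight = 7/22)
Feature=1: H = 0.7219 bits (weight = 15/22)
H(Y|Feature) = (7/22)×0.8631 + (15/22)×0.7219 = 0.7669 bits

Information Gain = 0.9457 - 0.7669 = 0.1788 bits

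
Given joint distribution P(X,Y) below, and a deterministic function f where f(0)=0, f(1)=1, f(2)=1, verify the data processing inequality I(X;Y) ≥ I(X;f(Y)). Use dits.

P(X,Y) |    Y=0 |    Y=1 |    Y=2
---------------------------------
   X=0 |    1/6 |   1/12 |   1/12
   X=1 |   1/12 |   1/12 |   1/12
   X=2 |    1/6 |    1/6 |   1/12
I(X;Y) = 0.0073, I(X;f(Y)) = 0.0037, inequality holds: 0.0073 ≥ 0.0037

Data Processing Inequality: For any Markov chain X → Y → Z, we have I(X;Y) ≥ I(X;Z).

Here Z = f(Y) is a deterministic function of Y, forming X → Y → Z.

Original I(X;Y) = 0.0073 dits

After applying f:
P(X,Z) where Z=f(Y):
- P(X,Z=0) = P(X,Y=0)
- P(X,Z=1) = P(X,Y=1) + P(X,Y=2)

I(X;Z) = I(X;f(Y)) = 0.0037 dits

Verification: 0.0073 ≥ 0.0037 ✓

Information cannot be created by processing; the function f can only lose information about X.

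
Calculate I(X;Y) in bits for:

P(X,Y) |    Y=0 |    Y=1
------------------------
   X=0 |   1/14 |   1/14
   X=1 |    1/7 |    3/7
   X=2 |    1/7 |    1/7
0.0481 bits

Mutual information: I(X;Y) = H(X) + H(Y) - H(X,Y)

Marginals:
P(X) = (1/7, 4/7, 2/7), H(X) = 1.3788 bits
P(Y) = (5/14, 9/14), H(Y) = 0.9403 bits

Joint entropy: H(X,Y) = 2.2709 bits

I(X;Y) = 1.3788 + 0.9403 - 2.2709 = 0.0481 bits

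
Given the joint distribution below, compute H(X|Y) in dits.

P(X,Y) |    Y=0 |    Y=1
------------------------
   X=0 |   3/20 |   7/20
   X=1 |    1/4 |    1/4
0.2919 dits

Using the chain rule: H(X|Y) = H(X,Y) - H(Y)

First, compute H(X,Y) = 0.5842 dits

Marginal P(Y) = (2/5, 3/5)
H(Y) = 0.2923 dits

H(X|Y) = H(X,Y) - H(Y) = 0.5842 - 0.2923 = 0.2919 dits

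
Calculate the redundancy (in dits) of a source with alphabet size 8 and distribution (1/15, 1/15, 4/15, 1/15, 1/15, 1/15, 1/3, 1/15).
0.1205 dits

Redundancy measures how far a source is from maximum entropy:
R = H_max - H(X)

Maximum entropy for 8 symbols: H_max = log_10(8) = 0.9031 dits
Actual entropy: H(X) = 0.7826 dits
Redundancy: R = 0.9031 - 0.7826 = 0.1205 dits

This redundancy represents potential for compression: the source could be compressed by 0.1205 dits per symbol.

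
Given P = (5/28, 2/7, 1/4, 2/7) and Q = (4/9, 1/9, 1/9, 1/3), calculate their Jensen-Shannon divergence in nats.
0.0638 nats

Jensen-Shannon divergence is:
JSD(P||Q) = 0.5 × D_KL(P||M) + 0.5 × D_KL(Q||M)
where M = 0.5 × (P + Q) is the mixture distribution.

M = 0.5 × (5/28, 2/7, 1/4, 2/7) + 0.5 × (4/9, 1/9, 1/9, 1/3) = (0.311508, 0.198413, 0.180556, 0.309524)

D_KL(P||M) = 0.0633 nats
D_KL(Q||M) = 0.0643 nats

JSD(P||Q) = 0.5 × 0.0633 + 0.5 × 0.0643 = 0.0638 nats

Unlike KL divergence, JSD is symmetric and bounded: 0 ≤ JSD ≤ log(2).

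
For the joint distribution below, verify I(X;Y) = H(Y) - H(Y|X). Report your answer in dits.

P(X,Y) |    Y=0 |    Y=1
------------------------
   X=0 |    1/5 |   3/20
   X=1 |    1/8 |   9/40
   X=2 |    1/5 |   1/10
I(X;Y) = 0.0147 dits

Mutual information has multiple equivalent forms:
- I(X;Y) = H(X) - H(X|Y)
- I(X;Y) = H(Y) - H(Y|X)
- I(X;Y) = H(X) + H(Y) - H(X,Y)

Computing all quantities:
H(X) = 0.4760, H(Y) = 0.3005, H(X,Y) = 0.7618
H(X|Y) = 0.4613, H(Y|X) = 0.2858

Verification:
H(X) - H(X|Y) = 0.4760 - 0.4613 = 0.0147
H(Y) - H(Y|X) = 0.3005 - 0.2858 = 0.0147
H(X) + H(Y) - H(X,Y) = 0.4760 + 0.3005 - 0.7618 = 0.0147

All forms give I(X;Y) = 0.0147 dits. ✓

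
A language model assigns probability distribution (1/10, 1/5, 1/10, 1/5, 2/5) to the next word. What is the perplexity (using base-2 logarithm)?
4.3528

Perplexity is 2^H (or exp(H) for natural log).

First, H = -Σ p log p = 2.1219 bits
Perplexity = 2^2.1219 = 4.3528

Interpretation: The model's uncertainty is equivalent to choosing uniformly among 4.4 options.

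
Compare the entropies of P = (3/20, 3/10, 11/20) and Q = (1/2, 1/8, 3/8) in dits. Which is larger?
P

Computing entropies in dits:
H(P) = 0.4233
H(Q) = 0.4231

Distribution P has higher entropy.

Intuition: The distribution closer to uniform (more spread out) has higher entropy.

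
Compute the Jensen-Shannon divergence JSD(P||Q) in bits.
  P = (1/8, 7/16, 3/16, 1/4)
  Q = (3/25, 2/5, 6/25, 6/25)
0.0030 bits

Jensen-Shannon divergence is:
JSD(P||Q) = 0.5 × D_KL(P||M) + 0.5 × D_KL(Q||M)
where M = 0.5 × (P + Q) is the mixture distribution.

M = 0.5 × (1/8, 7/16, 3/16, 1/4) + 0.5 × (3/25, 2/5, 6/25, 6/25) = (0.1225, 0.41875, 0.21375, 0.245)

D_KL(P||M) = 0.0031 bits
D_KL(Q||M) = 0.0030 bits

JSD(P||Q) = 0.5 × 0.0031 + 0.5 × 0.0030 = 0.0030 bits

Unlike KL divergence, JSD is symmetric and bounded: 0 ≤ JSD ≤ log(2).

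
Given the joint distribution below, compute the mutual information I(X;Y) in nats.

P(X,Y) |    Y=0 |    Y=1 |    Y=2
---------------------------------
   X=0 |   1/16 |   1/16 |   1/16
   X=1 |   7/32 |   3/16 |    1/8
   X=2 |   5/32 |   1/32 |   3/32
0.0355 nats

Mutual information: I(X;Y) = H(X) + H(Y) - H(X,Y)

Marginals:
P(X) = (3/16, 17/32, 9/32), H(X) = 1.0067 nats
P(Y) = (7/16, 9/32, 9/32), H(Y) = 1.0752 nats

Joint entropy: H(X,Y) = 2.0464 nats

I(X;Y) = 1.0067 + 1.0752 - 2.0464 = 0.0355 nats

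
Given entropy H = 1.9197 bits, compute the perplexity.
3.7834

Perplexity is 2^H (or exp(H) for natural log).

H = 1.9197 bits
Perplexity = 2^1.9197 = 3.7834

Interpretation: The model's uncertainty is equivalent to choosing uniformly among 3.8 options.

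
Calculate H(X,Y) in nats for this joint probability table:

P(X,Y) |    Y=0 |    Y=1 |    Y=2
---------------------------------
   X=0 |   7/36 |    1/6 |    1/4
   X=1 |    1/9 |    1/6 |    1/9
1.7505 nats

Joint entropy is H(X,Y) = -Σ_{x,y} p(x,y) log p(x,y).

Summing over all non-zero entries:
H(X,Y) = -[7/36·log_e(7/36) + 1/6·log_e(1/6) + 1/4·log_e(1/4) + 1/9·log_e(1/9) + 1/6·log_e(1/6) + 1/9·log_e(1/9)]
H(X,Y) = 1.7505 nats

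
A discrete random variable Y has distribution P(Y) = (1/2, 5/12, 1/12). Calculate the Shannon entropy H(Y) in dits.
0.3989 dits

Shannon entropy is H(X) = -Σ p(x) log p(x).

For P = (1/2, 5/12, 1/12):
H = -1/2 × log_10(1/2) -5/12 × log_10(5/12) -1/12 × log_10(1/12)
H = 0.3989 dits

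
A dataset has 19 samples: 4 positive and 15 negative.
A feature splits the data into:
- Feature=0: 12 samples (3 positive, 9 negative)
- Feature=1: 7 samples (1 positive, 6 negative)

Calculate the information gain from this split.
0.0121 bits

Information Gain = H(Y) - H(Y|Feature)

Before split:
P(positive) = 4/19 = 0.2105
H(Y) = 0.7425 bits

After split:
Feature=0: H = 0.8113 bits (weight = 12/19)
Feature=1: H = 0.5917 bits (weight = 7/19)
H(Y|Feature) = (12/19)×0.8113 + (7/19)×0.5917 = 0.7304 bits

Information Gain = 0.7425 - 0.7304 = 0.0121 bits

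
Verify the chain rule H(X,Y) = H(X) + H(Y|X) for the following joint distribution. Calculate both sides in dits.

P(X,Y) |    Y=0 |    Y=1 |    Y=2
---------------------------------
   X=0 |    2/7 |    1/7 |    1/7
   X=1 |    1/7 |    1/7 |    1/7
H(X,Y) = 0.7591, H(X) = 0.2966, H(Y|X) = 0.4625 (all in dits)

Chain rule: H(X,Y) = H(X) + H(Y|X)

Left side — joint entropy directly:
H(X,Y) = -Σ p(x,y) log p(x,y) = 0.7591 dits

Right side — compute H(Y|X) from the conditional distributions:
P(X) = (4/7, 3/7), so H(X) = 0.2966 dits
H(Y|X) = Σ_x P(X=x) · H(Y|X=x):
  P(Y|X=0) = (1/2, 1/4, 1/4), H(Y|X=0) = 0.4515, weight P(X=0) = 4/7
  P(Y|X=1) = (1/3, 1/3, 1/3), H(Y|X=1) = 0.4771, weight P(X=1) = 3/7
H(Y|X) = 0.4625 dits

H(X) + H(Y|X) = 0.2966 + 0.4625 = 0.7591 dits

Both sides equal 0.7591 dits. ✓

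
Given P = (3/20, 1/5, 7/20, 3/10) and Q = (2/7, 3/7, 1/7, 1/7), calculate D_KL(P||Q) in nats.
0.2871 nats

KL divergence: D_KL(P||Q) = Σ p(x) log(p(x)/q(x))

Computing term by term:
  x=0: 3/20 × log_e[(3/20)/(2/7)] = 3/20 × -0.6444 = -0.0967
  x=1: 1/5 × log_e[(1/5)/(3/7)] = 1/5 × -0.7621 = -0.1524
  x=2: 7/20 × log_e[(7/20)/(1/7)] = 7/20 × 0.8961 = 0.3136
  x=3: 3/10 × log_e[(3/10)/(1/7)] = 3/10 × 0.7419 = 0.2226

D_KL(P||Q) = 0.2871 nats

Note: KL divergence is always non-negative and equals 0 iff P = Q.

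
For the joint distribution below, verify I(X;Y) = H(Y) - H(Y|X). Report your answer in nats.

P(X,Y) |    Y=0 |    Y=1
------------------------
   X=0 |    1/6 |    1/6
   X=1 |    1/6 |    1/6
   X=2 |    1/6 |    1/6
I(X;Y) = 0.0000 nats

Mutual information has multiple equivalent forms:
- I(X;Y) = H(X) - H(X|Y)
- I(X;Y) = H(Y) - H(Y|X)
- I(X;Y) = H(X) + H(Y) - H(X,Y)

Computing all quantities:
H(X) = 1.0986, H(Y) = 0.6931, H(X,Y) = 1.7918
H(X|Y) = 1.0986, H(Y|X) = 0.6931

Verification:
H(X) - H(X|Y) = 1.0986 - 1.0986 = 0.0000
H(Y) - H(Y|X) = 0.6931 - 0.6931 = 0.0000
H(X) + H(Y) - H(X,Y) = 1.0986 + 0.6931 - 1.7918 = 0.0000

All forms give I(X;Y) = 0.0000 nats. ✓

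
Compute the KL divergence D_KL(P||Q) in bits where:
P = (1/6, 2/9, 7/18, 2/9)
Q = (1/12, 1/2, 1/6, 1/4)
0.3443 bits

KL divergence: D_KL(P||Q) = Σ p(x) log(p(x)/q(x))

Computing term by term:
  x=0: 1/6 × log_2[(1/6)/(1/12)] = 1/6 × 1.0000 = 0.1667
  x=1: 2/9 × log_2[(2/9)/(1/2)] = 2/9 × -1.1699 = -0.2600
  x=2: 7/18 × log_2[(7/18)/(1/6)] = 7/18 × 1.2224 = 0.4754
  x=3: 2/9 × log_2[(2/9)/(1/4)] = 2/9 × -0.1699 = -0.0378

D_KL(P||Q) = 0.3443 bits

Note: KL divergence is always non-negative and equals 0 iff P = Q.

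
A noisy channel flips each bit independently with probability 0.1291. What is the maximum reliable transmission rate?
0.4450 bits

For a binary symmetric channel (BSC) with error probability p:
Capacity C = 1 - H(p) bits per symbol

where H(p) = -p log₂(p) - (1-p) log₂(1-p) is the binary entropy function.

H(0.1291) = 0.5550 bits
C = 1 - 0.5550 = 0.4450 bits per symbol

This means we can reliably transmit up to 0.4450 bits of information per channel use.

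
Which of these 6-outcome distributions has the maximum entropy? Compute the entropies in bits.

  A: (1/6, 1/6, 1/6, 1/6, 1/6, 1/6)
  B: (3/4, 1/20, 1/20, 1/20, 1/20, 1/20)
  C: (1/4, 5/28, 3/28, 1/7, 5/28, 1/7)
A

For a discrete distribution over n outcomes, entropy is maximized by the uniform distribution.

Computing entropies:
H(A) = 2.5850 bits
H(B) = 1.3918 bits
H(C) = 2.5350 bits

The uniform distribution (where all probabilities equal 1/6) achieves the maximum entropy of log_2(6) = 2.5850 bits.

Distribution A has the highest entropy.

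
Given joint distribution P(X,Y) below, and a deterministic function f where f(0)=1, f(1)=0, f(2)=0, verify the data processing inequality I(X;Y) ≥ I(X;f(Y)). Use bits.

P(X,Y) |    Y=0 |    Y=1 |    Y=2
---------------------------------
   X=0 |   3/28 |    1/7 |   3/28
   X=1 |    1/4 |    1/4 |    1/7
I(X;Y) = 0.0077, I(X;f(Y)) = 0.0058, inequality holds: 0.0077 ≥ 0.0058

Data Processing Inequality: For any Markov chain X → Y → Z, we have I(X;Y) ≥ I(X;Z).

Here Z = f(Y) is a deterministic function of Y, forming X → Y → Z.

Original I(X;Y) = 0.0077 bits

After applying f:
P(X,Z) where Z=f(Y):
- P(X,Z=0) = P(X,Y=1) + P(X,Y=2)
- P(X,Z=1) = P(X,Y=0)

I(X;Z) = I(X;f(Y)) = 0.0058 bits

Verification: 0.0077 ≥ 0.0058 ✓

Information cannot be created by processing; the function f can only lose information about X.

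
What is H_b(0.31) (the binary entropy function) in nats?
0.6191 nats

The binary entropy function is:
H(p) = -p log(p) - (1-p) log(1-p)

H(0.31) = -0.31 × log_e(0.31) - 0.69 × log_e(0.69)
H(0.31) = 0.6191 nats

Note: Binary entropy is maximized at p=0.5 (H=1 bit) and minimized at p=0 or p=1 (H=0).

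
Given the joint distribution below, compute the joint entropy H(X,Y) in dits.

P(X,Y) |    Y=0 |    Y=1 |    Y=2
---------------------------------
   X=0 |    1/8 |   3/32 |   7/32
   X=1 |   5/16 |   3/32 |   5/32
0.7339 dits

Joint entropy is H(X,Y) = -Σ_{x,y} p(x,y) log p(x,y).

Summing over all non-zero entries:
H(X,Y) = -[1/8·log_10(1/8) + 3/32·log_10(3/32) + 7/32·log_10(7/32) + 5/16·log_10(5/16) + 3/32·log_10(3/32) + 5/32·log_10(5/32)]
H(X,Y) = 0.7339 dits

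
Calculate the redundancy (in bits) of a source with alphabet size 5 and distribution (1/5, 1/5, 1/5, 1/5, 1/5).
0.0000 bits

Redundancy measures how far a source is from maximum entropy:
R = H_max - H(X)

Maximum entropy for 5 symbols: H_max = log_2(5) = 2.3219 bits
Actual entropy: H(X) = 2.3219 bits
Redundancy: R = 2.3219 - 2.3219 = 0.0000 bits

This redundancy represents potential for compression: the source could be compressed by 0.0000 bits per symbol.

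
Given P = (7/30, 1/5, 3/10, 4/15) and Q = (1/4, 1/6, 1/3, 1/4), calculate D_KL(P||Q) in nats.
0.0060 nats

KL divergence: D_KL(P||Q) = Σ p(x) log(p(x)/q(x))

Computing term by term:
  x=0: 7/30 × log_e[(7/30)/(1/4)] = 7/30 × -0.0690 = -0.0161
  x=1: 1/5 × log_e[(1/5)/(1/6)] = 1/5 × 0.1823 = 0.0365
  x=2: 3/10 × log_e[(3/10)/(1/3)] = 3/10 × -0.1054 = -0.0316
  x=3: 4/15 × log_e[(4/15)/(1/4)] = 4/15 × 0.0645 = 0.0172

D_KL(P||Q) = 0.0060 nats

Note: KL divergence is always non-negative and equals 0 iff P = Q.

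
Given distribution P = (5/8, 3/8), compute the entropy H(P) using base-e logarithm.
0.6616 nats

Shannon entropy is H(X) = -Σ p(x) log p(x).

For P = (5/8, 3/8):
H = -5/8 × log_e(5/8) -3/8 × log_e(3/8)
H = 0.6616 nats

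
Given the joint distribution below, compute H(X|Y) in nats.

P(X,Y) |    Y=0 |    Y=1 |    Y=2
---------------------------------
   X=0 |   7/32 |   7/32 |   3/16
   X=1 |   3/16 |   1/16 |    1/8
0.6397 nats

Using the chain rule: H(X|Y) = H(X,Y) - H(Y)

First, compute H(X,Y) = 1.7259 nats

Marginal P(Y) = (13/32, 9/32, 5/16)
H(Y) = 1.0862 nats

H(X|Y) = H(X,Y) - H(Y) = 1.7259 - 1.0862 = 0.6397 nats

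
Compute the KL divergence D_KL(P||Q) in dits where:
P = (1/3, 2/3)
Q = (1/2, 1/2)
0.0246 dits

KL divergence: D_KL(P||Q) = Σ p(x) log(p(x)/q(x))

Computing term by term:
  x=0: 1/3 × log_10[(1/3)/(1/2)] = 1/3 × -0.1761 = -0.0587
  x=1: 2/3 × log_10[(2/3)/(1/2)] = 2/3 × 0.1249 = 0.0833

D_KL(P||Q) = 0.0246 dits

Note: KL divergence is always non-negative and equals 0 iff P = Q.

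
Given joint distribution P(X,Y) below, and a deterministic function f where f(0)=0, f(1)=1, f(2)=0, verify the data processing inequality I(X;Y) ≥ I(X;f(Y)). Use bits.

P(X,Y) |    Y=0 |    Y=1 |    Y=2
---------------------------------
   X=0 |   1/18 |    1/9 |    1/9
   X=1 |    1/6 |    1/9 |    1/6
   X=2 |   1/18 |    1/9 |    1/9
I(X;Y) = 0.0321, I(X;f(Y)) = 0.0183, inequality holds: 0.0321 ≥ 0.0183

Data Processing Inequality: For any Markov chain X → Y → Z, we have I(X;Y) ≥ I(X;Z).

Here Z = f(Y) is a deterministic function of Y, forming X → Y → Z.

Original I(X;Y) = 0.0321 bits

After applying f:
P(X,Z) where Z=f(Y):
- P(X,Z=0) = P(X,Y=0) + P(X,Y=2)
- P(X,Z=1) = P(X,Y=1)

I(X;Z) = I(X;f(Y)) = 0.0183 bits

Verification: 0.0321 ≥ 0.0183 ✓

Information cannot be created by processing; the function f can only lose information about X.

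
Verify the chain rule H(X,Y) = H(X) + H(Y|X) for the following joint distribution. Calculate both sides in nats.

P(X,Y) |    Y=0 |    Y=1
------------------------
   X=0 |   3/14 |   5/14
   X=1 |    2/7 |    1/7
H(X,Y) = 1.3337, H(X) = 0.6829, H(Y|X) = 0.6508 (all in nats)

Chain rule: H(X,Y) = H(X) + H(Y|X)

Left side — joint entropy directly:
H(X,Y) = -Σ p(x,y) log p(x,y) = 1.3337 nats

Right side — compute H(Y|X) from the conditional distributions:
P(X) = (4/7, 3/7), so H(X) = 0.6829 nats
H(Y|X) = Σ_x P(X=x) · H(Y|X=x):
  P(Y|X=0) = (3/8, 5/8), H(Y|X=0) = 0.6616, weight P(X=0) = 4/7
  P(Y|X=1) = (2/3, 1/3), H(Y|X=1) = 0.6365, weight P(X=1) = 3/7
H(Y|X) = 0.6508 nats

H(X) + H(Y|X) = 0.6829 + 0.6508 = 1.3337 nats

Both sides equal 1.3337 nats. ✓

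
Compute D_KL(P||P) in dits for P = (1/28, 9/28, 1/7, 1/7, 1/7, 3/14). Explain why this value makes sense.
0.0000 dits

KL divergence satisfies the Gibbs inequality: D_KL(P||Q) ≥ 0 for all distributions P, Q.

D_KL(P||Q) = Σ p(x) log(p(x)/q(x))
Each term is p(x) × log_10(p(x)/p(x)) = p(x) × log_10(1) = 0, so the sum is 0.
D_KL(P||Q) = 0.0000 dits

When P = Q, the KL divergence is exactly 0, as there is no 'divergence' between identical distributions.

This non-negativity is a fundamental property: relative entropy cannot be negative because it measures how different Q is from P.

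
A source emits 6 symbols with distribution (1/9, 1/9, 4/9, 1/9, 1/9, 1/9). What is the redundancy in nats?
0.2107 nats

Redundancy measures how far a source is from maximum entropy:
R = H_max - H(X)

Maximum entropy for 6 symbols: H_max = log_e(6) = 1.7918 nats
Actual entropy: H(X) = 1.5811 nats
Redundancy: R = 1.7918 - 1.5811 = 0.2107 nats

This redundancy represents potential for compression: the source could be compressed by 0.2107 nats per symbol.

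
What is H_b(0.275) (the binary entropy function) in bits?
0.8485 bits

The binary entropy function is:
H(p) = -p log(p) - (1-p) log(1-p)

H(0.275) = -0.275 × log_2(0.275) - 0.725 × log_2(0.725)
H(0.275) = 0.8485 bits

Note: Binary entropy is maximized at p=0.5 (H=1 bit) and minimized at p=0 or p=1 (H=0).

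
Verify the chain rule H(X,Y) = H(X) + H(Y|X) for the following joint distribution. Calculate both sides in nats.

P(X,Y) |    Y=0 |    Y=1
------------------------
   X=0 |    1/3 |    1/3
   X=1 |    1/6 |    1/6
H(X,Y) = 1.3297, H(X) = 0.6365, H(Y|X) = 0.6931 (all in nats)

Chain rule: H(X,Y) = H(X) + H(Y|X)

Left side — joint entropy directly:
H(X,Y) = -Σ p(x,y) log p(x,y) = 1.3297 nats

Right side — compute H(Y|X) from the conditional distributions:
P(X) = (2/3, 1/3), so H(X) = 0.6365 nats
H(Y|X) = Σ_x P(X=x) · H(Y|X=x):
  P(Y|X=0) = (1/2, 1/2), H(Y|X=0) = 0.6931, weight P(X=0) = 2/3
  P(Y|X=1) = (1/2, 1/2), H(Y|X=1) = 0.6931, weight P(X=1) = 1/3
H(Y|X) = 0.6931 nats

H(X) + H(Y|X) = 0.6365 + 0.6931 = 1.3297 nats

Both sides equal 1.3297 nats. ✓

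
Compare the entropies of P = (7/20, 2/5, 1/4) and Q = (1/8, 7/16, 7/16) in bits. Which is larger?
P

Computing entropies in bits:
H(P) = 1.5589
H(Q) = 1.4186

Distribution P has higher entropy.

Intuition: The distribution closer to uniform (more spread out) has higher entropy.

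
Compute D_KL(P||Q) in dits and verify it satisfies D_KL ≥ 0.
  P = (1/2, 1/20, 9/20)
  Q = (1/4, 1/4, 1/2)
0.0950 dits

KL divergence satisfies the Gibbs inequality: D_KL(P||Q) ≥ 0 for all distributions P, Q.

D_KL(P||Q) = Σ p(x) log(p(x)/q(x))
Term by term:
  x=0: 1/2 × log_10[(1/2)/(1/4)] = 0.1505
  x=1: 1/20 × log_10[(1/20)/(1/4)] = -0.0349
  x=2: 9/20 × log_10[(9/20)/(1/2)] = -0.0206
D_KL(P||Q) = 0.0950 dits

D_KL(P||Q) = 0.0950 ≥ 0 ✓

This non-negativity is a fundamental property: relative entropy cannot be negative because it measures how different Q is from P.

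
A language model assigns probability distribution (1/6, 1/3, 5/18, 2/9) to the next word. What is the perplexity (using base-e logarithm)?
3.8763

Perplexity is e^H (or exp(H) for natural log).

First, H = -Σ p log p = 1.3549 nats
Perplexity = e^1.3549 = 3.8763

Interpretation: The model's uncertainty is equivalent to choosing uniformly among 3.9 options.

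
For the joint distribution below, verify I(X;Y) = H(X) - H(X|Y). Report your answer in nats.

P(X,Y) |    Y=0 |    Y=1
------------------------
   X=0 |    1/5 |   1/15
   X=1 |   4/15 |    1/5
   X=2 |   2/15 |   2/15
I(X;Y) = 0.0195 nats

Mutual information has multiple equivalent forms:
- I(X;Y) = H(X) - H(X|Y)
- I(X;Y) = H(Y) - H(Y|X)
- I(X;Y) = H(X) + H(Y) - H(X,Y)

Computing all quantities:
H(X) = 1.0606, H(Y) = 0.6730, H(X,Y) = 1.7141
H(X|Y) = 1.0411, H(Y|X) = 0.6535

Verification:
H(X) - H(X|Y) = 1.0606 - 1.0411 = 0.0195
H(Y) - H(Y|X) = 0.6730 - 0.6535 = 0.0195
H(X) + H(Y) - H(X,Y) = 1.0606 + 0.6730 - 1.7141 = 0.0195

All forms give I(X;Y) = 0.0195 nats. ✓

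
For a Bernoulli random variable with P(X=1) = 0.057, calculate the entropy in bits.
0.3154 bits

The binary entropy function is:
H(p) = -p log(p) - (1-p) log(1-p)

H(0.057) = -0.057 × log_2(0.057) - 0.943 × log_2(0.943)
H(0.057) = 0.3154 bits

Note: Binary entropy is maximized at p=0.5 (H=1 bit) and minimized at p=0 or p=1 (H=0).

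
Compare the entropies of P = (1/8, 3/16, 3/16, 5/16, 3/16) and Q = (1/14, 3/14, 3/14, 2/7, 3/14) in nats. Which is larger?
P

Computing entropies in nats:
H(P) = 1.5650
H(Q) = 1.5367

Distribution P has higher entropy.

Intuition: The distribution closer to uniform (more spread out) has higher entropy.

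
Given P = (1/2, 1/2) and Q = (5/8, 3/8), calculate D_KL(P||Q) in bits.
0.0466 bits

KL divergence: D_KL(P||Q) = Σ p(x) log(p(x)/q(x))

Computing term by term:
  x=0: 1/2 × log_2[(1/2)/(5/8)] = 1/2 × -0.3219 = -0.1610
  x=1: 1/2 × log_2[(1/2)/(3/8)] = 1/2 × 0.4150 = 0.2075

D_KL(P||Q) = 0.0466 bits

Note: KL divergence is always non-negative and equals 0 iff P = Q.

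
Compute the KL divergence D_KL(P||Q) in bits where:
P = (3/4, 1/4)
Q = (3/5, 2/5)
0.0719 bits

KL divergence: D_KL(P||Q) = Σ p(x) log(p(x)/q(x))

Computing term by term:
  x=0: 3/4 × log_2[(3/4)/(3/5)] = 3/4 × 0.3219 = 0.2414
  x=1: 1/4 × log_2[(1/4)/(2/5)] = 1/4 × -0.6781 = -0.1695

D_KL(P||Q) = 0.0719 bits

Note: KL divergence is always non-negative and equals 0 iff P = Q.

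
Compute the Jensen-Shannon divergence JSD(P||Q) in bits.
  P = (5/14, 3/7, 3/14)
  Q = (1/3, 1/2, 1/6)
0.0044 bits

Jensen-Shannon divergence is:
JSD(P||Q) = 0.5 × D_KL(P||M) + 0.5 × D_KL(Q||M)
where M = 0.5 × (P + Q) is the mixture distribution.

M = 0.5 × (5/14, 3/7, 3/14) + 0.5 × (1/3, 1/2, 1/6) = (0.345238, 13/28, 4/21)

D_KL(P||M) = 0.0044 bits
D_KL(Q||M) = 0.0045 bits

JSD(P||Q) = 0.5 × 0.0044 + 0.5 × 0.0045 = 0.0044 bits

Unlike KL divergence, JSD is symmetric and bounded: 0 ≤ JSD ≤ log(2).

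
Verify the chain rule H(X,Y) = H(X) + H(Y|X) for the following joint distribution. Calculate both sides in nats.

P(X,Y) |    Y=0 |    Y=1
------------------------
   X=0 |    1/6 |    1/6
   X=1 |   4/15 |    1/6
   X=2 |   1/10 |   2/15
H(X,Y) = 1.7473, H(X) = 1.0681, H(Y|X) = 0.6791 (all in nats)

Chain rule: H(X,Y) = H(X) + H(Y|X)

Left side — joint entropy directly:
H(X,Y) = -Σ p(x,y) log p(x,y) = 1.7473 nats

Right side — compute H(Y|X) from the conditional distributions:
P(X) = (1/3, 13/30, 7/30), so H(X) = 1.0681 nats
H(Y|X) = Σ_x P(X=x) · H(Y|X=x):
  P(Y|X=0) = (1/2, 1/2), H(Y|X=0) = 0.6931, weight P(X=0) = 1/3
  P(Y|X=1) = (8/13, 5/13), H(Y|X=1) = 0.6663, weight P(X=1) = 13/30
  P(Y|X=2) = (3/7, 4/7), H(Y|X=2) = 0.6829, weight P(X=2) = 7/30
H(Y|X) = 0.6791 nats

H(X) + H(Y|X) = 1.0681 + 0.6791 = 1.7473 nats

Both sides equal 1.7473 nats. ✓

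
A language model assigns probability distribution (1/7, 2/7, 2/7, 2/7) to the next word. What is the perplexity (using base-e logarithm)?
3.8643

Perplexity is e^H (or exp(H) for natural log).

First, H = -Σ p log p = 1.3518 nats
Perplexity = e^1.3518 = 3.8643

Interpretation: The model's uncertainty is equivalent to choosing uniformly among 3.9 options.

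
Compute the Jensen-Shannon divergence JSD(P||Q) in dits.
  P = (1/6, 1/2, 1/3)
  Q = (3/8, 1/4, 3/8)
0.0184 dits

Jensen-Shannon divergence is:
JSD(P||Q) = 0.5 × D_KL(P||M) + 0.5 × D_KL(Q||M)
where M = 0.5 × (P + Q) is the mixture distribution.

M = 0.5 × (1/6, 1/2, 1/3) + 0.5 × (3/8, 1/4, 3/8) = (0.270833, 3/8, 0.354167)

D_KL(P||M) = 0.0186 dits
D_KL(Q||M) = 0.0183 dits

JSD(P||Q) = 0.5 × 0.0186 + 0.5 × 0.0183 = 0.0184 dits

Unlike KL divergence, JSD is symmetric and bounded: 0 ≤ JSD ≤ log(2).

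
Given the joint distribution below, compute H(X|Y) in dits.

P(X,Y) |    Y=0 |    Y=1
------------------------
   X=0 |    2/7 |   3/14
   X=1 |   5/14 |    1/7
0.2962 dits

Using the chain rule: H(X|Y) = H(X,Y) - H(Y)

First, compute H(X,Y) = 0.5792 dits

Marginal P(Y) = (9/14, 5/14)
H(Y) = 0.2831 dits

H(X|Y) = H(X,Y) - H(Y) = 0.5792 - 0.2831 = 0.2962 dits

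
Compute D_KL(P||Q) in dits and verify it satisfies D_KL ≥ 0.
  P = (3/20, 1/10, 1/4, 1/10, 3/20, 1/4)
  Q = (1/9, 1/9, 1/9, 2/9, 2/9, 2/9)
0.0555 dits

KL divergence satisfies the Gibbs inequality: D_KL(P||Q) ≥ 0 for all distributions P, Q.

D_KL(P||Q) = Σ p(x) log(p(x)/q(x))
Term by term:
  x=0: 3/20 × log_10[(3/20)/(1/9)] = 0.0196
  x=1: 1/10 × log_10[(1/10)/(1/9)] = -0.0046
  x=2: 1/4 × log_10[(1/4)/(1/9)] = 0.0880
  x=3: 1/10 × log_10[(1/10)/(2/9)] = -0.0347
  x=4: 3/20 × log_10[(3/20)/(2/9)] = -0.0256
  x=5: 1/4 × log_10[(1/4)/(2/9)] = 0.0128
D_KL(P||Q) = 0.0555 dits

D_KL(P||Q) = 0.0555 ≥ 0 ✓

This non-negativity is a fundamental property: relative entropy cannot be negative because it measures how different Q is from P.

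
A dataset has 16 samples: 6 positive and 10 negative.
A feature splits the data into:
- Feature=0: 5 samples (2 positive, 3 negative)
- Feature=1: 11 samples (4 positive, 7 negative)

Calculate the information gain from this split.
0.0009 bits

Information Gain = H(Y) - H(Y|Feature)

Before split:
P(positive) = 6/16 = 0.3750
H(Y) = 0.9544 bits

After split:
Feature=0: H = 0.9710 bits (weight = 5/16)
Feature=1: H = 0.9457 bits (weight = 11/16)
H(Y|Feature) = (5/16)×0.9710 + (11/16)×0.9457 = 0.9536 bits

Information Gain = 0.9544 - 0.9536 = 0.0009 bits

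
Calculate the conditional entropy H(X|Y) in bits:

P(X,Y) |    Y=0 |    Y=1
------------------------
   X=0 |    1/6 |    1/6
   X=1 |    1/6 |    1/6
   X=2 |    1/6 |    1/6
1.5850 bits

Using the chain rule: H(X|Y) = H(X,Y) - H(Y)

First, compute H(X,Y) = 2.5850 bits

Marginal P(Y) = (1/2, 1/2)
H(Y) = 1.0000 bits

H(X|Y) = H(X,Y) - H(Y) = 2.5850 - 1.0000 = 1.5850 bits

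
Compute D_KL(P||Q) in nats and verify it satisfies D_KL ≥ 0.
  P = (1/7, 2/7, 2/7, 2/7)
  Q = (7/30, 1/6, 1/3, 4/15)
0.0596 nats

KL divergence satisfies the Gibbs inequality: D_KL(P||Q) ≥ 0 for all distributions P, Q.

D_KL(P||Q) = Σ p(x) log(p(x)/q(x))
Term by term:
  x=0: 1/7 × log_e[(1/7)/(7/30)] = -0.0701
  x=1: 2/7 × log_e[(2/7)/(1/6)] = 0.1540
  x=2: 2/7 × log_e[(2/7)/(1/3)] = -0.0440
  x=3: 2/7 × log_e[(2/7)/(4/15)] = 0.0197
D_KL(P||Q) = 0.0596 nats

D_KL(P||Q) = 0.0596 ≥ 0 ✓

This non-negativity is a fundamental property: relative entropy cannot be negative because it measures how different Q is from P.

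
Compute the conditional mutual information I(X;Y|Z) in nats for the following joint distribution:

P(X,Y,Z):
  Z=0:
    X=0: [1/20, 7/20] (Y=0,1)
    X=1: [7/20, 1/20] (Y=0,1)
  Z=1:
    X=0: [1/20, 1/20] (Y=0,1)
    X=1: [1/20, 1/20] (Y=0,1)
0.2531 nats

Conditional mutual information: I(X;Y|Z) = H(X|Z) + H(Y|Z) - H(X,Y|Z)

H(Z) = 0.5004
H(X,Z) = 1.1935 → H(X|Z) = 0.6931
H(Y,Z) = 1.1935 → H(Y|Z) = 0.6931
H(X,Y,Z) = 1.6336 → H(X,Y|Z) = 1.1332

I(X;Y|Z) = 0.6931 + 0.6931 - 1.1332 = 0.2531 nats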